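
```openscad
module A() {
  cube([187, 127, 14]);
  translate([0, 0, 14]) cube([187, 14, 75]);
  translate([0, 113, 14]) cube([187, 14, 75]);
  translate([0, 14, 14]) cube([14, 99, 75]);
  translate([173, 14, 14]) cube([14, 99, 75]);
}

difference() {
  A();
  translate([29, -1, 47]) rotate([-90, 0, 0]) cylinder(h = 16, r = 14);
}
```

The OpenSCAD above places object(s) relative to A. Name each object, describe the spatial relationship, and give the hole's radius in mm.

The subtracted cylinder has r = 14 mm.

A is an open box. The open box has a circular hole through its front wall. The hole's radius is 14 mm.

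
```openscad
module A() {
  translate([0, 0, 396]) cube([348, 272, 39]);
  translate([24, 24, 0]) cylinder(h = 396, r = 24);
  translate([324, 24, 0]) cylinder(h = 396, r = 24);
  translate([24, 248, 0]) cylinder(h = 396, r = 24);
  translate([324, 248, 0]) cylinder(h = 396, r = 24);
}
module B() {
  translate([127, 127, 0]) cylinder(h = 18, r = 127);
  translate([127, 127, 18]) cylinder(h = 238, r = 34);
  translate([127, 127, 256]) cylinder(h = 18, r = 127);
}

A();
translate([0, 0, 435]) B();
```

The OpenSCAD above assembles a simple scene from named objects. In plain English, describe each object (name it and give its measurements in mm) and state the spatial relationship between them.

A is a simple wooden stool: a rectangular seat 348 mm (x) by 272 mm (y), 39 mm thick, top face at z = 435 mm, on four round legs, each 48 mm in diameter. The legs rest on z = 0, each leg's axis is inset half a diameter from the nearest pair of seat edges (so the leg's bounding box is flush with the corner).

B is a spool: two coaxial disc flanges of radius 127 mm and thickness 18 mm, joined by a core cylinder of radius 34 mm and height 238 mm. The lower flange rests on z = 0 and the three cylinders share a vertical axis.

The spool is on top of the stool.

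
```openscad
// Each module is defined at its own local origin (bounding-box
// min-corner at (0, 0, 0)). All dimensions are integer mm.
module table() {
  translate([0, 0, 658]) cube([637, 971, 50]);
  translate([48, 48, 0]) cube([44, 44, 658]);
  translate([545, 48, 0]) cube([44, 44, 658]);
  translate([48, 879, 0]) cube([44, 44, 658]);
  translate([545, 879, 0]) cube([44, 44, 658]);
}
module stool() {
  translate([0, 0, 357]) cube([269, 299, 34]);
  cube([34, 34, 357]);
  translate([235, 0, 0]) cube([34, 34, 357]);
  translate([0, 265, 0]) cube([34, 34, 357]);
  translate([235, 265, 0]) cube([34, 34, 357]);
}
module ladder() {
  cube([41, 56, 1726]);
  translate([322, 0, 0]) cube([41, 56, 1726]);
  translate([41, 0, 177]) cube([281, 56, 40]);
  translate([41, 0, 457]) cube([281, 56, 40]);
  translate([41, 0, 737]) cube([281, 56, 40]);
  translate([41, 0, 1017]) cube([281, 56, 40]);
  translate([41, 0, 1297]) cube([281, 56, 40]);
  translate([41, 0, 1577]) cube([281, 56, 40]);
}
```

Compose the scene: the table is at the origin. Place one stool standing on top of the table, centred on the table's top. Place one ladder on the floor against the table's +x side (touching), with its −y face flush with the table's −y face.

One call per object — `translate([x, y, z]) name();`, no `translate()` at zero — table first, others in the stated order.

table();
translate([184, 336, 708]) stool();
translate([637, 0, 0]) ladder();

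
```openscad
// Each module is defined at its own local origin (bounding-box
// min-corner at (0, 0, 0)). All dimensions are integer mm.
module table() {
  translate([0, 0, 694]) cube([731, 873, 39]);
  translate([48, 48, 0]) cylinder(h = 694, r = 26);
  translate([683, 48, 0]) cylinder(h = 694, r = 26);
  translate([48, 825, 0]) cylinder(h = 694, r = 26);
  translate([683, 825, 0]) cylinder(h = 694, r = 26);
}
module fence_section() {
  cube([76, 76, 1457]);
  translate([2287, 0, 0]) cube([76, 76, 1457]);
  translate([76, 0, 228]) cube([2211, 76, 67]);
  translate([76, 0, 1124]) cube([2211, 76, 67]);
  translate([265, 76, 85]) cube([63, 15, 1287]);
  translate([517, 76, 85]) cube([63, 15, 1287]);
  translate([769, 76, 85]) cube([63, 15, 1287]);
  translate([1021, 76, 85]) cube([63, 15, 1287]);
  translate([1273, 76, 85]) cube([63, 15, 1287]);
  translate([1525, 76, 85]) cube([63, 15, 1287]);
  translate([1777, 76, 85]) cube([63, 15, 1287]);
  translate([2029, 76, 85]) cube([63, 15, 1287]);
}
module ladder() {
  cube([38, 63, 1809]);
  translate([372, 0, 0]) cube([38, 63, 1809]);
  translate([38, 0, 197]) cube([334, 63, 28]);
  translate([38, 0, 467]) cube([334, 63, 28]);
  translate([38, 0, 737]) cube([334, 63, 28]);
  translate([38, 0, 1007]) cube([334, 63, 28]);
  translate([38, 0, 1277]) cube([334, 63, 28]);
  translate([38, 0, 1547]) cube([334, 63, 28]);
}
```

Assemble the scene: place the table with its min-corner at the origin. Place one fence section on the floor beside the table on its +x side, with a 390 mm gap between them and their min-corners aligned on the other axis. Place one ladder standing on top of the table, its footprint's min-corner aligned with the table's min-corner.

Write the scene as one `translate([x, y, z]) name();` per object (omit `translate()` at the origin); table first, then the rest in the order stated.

table();
translate([1121, 0, 0]) fence_section();
translate([0, 0, 733]) ladder();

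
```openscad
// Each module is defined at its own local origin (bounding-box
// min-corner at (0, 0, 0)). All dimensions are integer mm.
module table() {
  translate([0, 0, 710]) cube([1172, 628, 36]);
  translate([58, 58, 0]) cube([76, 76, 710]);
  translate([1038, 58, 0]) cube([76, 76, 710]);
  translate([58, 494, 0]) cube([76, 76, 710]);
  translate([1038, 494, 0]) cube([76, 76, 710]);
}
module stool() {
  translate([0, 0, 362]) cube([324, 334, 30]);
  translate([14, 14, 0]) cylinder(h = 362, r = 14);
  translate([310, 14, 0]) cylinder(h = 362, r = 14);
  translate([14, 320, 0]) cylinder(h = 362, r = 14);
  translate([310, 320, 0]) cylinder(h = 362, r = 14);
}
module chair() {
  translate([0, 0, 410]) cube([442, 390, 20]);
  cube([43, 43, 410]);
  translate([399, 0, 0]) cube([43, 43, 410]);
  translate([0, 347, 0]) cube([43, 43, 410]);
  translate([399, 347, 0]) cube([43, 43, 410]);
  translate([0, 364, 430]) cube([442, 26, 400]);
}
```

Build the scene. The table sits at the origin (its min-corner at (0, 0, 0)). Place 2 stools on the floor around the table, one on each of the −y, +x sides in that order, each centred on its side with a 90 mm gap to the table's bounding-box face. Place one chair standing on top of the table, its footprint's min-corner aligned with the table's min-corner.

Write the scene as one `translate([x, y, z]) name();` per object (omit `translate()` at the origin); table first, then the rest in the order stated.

table();
translate([424, -424, 0]) stool();
translate([1262, 147, 0]) stool();
translate([0, 0, 746]) chair();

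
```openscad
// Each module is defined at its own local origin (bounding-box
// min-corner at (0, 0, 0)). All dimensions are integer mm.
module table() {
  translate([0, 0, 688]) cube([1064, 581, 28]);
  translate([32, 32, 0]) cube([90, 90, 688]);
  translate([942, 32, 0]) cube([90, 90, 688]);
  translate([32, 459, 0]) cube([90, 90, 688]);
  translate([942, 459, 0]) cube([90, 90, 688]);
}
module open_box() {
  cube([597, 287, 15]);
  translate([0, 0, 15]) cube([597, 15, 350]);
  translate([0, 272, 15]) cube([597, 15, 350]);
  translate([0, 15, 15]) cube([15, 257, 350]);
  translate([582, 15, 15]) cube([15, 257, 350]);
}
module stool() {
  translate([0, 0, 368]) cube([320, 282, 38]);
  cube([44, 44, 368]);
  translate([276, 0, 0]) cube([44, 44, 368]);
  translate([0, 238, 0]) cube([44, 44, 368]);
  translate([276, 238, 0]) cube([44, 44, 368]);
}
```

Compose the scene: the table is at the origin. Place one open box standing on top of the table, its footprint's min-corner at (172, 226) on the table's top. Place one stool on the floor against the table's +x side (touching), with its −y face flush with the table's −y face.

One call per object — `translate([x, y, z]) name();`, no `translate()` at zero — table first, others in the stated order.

table();
translate([172, 226, 716]) open_box();
translate([1064, 0, 0]) stool();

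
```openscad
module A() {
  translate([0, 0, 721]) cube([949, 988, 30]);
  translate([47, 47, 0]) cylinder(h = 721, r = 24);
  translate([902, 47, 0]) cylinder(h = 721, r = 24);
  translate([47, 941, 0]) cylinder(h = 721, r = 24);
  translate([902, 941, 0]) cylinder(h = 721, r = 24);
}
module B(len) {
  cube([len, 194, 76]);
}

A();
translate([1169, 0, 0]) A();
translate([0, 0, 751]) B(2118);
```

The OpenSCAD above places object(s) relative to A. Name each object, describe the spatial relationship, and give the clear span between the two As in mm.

Second table starts at x = 1169; first ends at x = 949; clear span = 1169 − 949 = 220 mm.

A is a table. B is a beam. A beam spans the tops of two tables. The clear span between the two tables is 220 mm.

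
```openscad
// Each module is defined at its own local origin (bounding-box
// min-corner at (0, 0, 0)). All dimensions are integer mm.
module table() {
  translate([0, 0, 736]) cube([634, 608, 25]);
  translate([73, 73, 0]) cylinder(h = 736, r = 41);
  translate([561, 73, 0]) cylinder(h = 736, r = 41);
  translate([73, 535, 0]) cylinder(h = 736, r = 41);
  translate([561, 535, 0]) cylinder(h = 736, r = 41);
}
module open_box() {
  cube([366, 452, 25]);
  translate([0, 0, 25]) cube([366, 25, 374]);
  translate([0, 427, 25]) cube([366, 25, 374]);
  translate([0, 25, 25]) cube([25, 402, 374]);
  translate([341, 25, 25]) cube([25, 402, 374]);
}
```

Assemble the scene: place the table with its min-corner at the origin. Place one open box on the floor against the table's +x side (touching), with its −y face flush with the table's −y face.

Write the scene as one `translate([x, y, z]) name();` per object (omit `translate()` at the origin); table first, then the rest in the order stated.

table();
translate([634, 0, 0]) open_box();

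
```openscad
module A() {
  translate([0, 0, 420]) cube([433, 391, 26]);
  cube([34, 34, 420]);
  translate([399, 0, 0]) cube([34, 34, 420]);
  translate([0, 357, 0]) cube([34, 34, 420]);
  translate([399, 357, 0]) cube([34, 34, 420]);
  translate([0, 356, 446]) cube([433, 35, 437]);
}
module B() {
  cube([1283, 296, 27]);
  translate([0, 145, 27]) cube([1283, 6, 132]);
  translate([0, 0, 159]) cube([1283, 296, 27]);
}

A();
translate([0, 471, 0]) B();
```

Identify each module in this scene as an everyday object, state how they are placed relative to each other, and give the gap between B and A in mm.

A is a chair. B is an I-beam. The I-beam is on the floor beside the chair on its +y side. The gap between the I-beam and the chair is 80 mm.

The I-beam's nearest face is 80 mm from the chair's +y face.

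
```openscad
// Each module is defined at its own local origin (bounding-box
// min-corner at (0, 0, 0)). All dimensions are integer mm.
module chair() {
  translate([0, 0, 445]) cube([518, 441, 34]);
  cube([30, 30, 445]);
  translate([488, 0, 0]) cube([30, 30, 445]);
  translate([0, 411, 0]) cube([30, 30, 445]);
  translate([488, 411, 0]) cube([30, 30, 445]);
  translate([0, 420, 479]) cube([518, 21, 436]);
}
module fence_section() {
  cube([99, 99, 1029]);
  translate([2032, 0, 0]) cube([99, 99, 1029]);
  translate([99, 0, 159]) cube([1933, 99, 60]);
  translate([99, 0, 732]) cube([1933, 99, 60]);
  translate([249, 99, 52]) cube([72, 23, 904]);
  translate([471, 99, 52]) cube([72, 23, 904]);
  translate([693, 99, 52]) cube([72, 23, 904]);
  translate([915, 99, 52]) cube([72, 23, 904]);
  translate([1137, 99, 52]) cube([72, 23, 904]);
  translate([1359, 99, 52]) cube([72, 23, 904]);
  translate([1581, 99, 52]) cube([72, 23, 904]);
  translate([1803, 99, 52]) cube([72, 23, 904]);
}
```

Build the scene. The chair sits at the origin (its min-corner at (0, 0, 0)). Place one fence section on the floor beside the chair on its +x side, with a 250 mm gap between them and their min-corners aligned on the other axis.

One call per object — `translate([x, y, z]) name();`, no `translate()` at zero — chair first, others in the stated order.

chair();
translate([768, 0, 0]) fence_section();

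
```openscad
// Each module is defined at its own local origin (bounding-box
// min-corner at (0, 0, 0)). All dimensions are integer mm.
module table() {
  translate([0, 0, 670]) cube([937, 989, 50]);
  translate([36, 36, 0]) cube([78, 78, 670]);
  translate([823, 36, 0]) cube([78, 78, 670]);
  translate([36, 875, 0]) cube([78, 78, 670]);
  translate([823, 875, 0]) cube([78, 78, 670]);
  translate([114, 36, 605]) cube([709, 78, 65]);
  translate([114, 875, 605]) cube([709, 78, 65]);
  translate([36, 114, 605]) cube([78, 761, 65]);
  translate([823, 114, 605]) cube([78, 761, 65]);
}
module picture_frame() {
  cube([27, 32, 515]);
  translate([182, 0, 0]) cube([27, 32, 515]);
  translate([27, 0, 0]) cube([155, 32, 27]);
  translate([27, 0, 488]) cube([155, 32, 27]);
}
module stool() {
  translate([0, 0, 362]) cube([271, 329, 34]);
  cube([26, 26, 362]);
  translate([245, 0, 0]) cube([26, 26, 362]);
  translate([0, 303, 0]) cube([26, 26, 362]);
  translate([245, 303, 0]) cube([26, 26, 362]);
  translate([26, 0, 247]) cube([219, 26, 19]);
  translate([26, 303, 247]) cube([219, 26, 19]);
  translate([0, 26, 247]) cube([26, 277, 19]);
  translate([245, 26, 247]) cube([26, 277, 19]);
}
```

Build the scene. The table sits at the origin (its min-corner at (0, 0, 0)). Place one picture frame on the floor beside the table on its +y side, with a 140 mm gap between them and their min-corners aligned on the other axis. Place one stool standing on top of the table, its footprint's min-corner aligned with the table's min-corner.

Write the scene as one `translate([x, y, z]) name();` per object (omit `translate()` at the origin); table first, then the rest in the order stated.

table();
translate([0, 1129, 0]) picture_frame();
translate([0, 0, 720]) stool();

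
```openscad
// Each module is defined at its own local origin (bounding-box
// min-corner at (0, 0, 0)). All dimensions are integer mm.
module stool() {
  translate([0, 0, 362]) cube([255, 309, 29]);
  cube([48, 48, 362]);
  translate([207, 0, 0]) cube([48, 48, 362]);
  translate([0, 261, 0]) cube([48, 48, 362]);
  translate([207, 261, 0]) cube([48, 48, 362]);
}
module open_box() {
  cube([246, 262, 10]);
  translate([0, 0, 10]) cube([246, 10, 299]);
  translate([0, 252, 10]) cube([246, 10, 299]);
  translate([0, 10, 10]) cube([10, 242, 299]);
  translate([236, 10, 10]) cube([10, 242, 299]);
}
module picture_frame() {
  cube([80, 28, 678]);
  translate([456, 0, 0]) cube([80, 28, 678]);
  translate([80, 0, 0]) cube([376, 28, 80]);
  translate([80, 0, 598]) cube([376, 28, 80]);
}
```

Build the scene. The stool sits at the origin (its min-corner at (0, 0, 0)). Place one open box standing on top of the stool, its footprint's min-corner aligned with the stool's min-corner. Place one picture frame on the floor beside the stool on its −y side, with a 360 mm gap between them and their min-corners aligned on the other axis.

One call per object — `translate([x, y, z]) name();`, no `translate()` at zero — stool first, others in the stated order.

stool();
translate([0, 0, 391]) open_box();
translate([0, -388, 0]) picture_frame();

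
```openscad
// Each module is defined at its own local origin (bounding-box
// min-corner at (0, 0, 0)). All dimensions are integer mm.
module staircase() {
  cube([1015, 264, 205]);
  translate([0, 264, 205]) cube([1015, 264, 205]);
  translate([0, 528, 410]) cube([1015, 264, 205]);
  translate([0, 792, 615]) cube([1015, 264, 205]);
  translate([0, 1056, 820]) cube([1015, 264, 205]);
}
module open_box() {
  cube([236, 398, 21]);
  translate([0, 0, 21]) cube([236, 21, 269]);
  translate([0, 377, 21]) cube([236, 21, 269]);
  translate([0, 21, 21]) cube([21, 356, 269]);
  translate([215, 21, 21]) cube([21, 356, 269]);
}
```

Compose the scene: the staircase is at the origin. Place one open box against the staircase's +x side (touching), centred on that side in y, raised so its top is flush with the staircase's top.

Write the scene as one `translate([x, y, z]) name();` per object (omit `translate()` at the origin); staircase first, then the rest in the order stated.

staircase();
translate([1015, 461, 735]) open_box();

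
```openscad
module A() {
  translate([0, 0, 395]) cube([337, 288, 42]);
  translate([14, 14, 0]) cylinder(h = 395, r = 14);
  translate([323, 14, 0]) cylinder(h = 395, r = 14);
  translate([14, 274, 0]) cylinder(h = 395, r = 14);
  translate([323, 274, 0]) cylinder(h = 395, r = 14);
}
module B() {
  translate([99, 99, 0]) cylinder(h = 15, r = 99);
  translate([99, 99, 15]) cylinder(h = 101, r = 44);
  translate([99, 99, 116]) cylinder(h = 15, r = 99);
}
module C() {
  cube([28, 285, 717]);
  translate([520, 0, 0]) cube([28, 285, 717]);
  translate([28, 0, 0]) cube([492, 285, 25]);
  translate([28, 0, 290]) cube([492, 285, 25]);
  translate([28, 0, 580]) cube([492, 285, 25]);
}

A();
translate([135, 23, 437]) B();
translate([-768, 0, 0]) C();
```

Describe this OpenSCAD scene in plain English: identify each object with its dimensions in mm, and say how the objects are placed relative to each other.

A is a four-legged stool. The seat is a 337×288×42 mm slab whose top surface is at z = 437 mm; four round legs, each 28 mm in diameter, run from the floor (z = 0) to the underside of the seat, each leg's axis is inset half a diameter from the nearest pair of seat edges (so the leg's bounding box is flush with the corner).

B is a spool: two coaxial disc flanges of radius 99 mm and thickness 15 mm, joined by a core cylinder of radius 44 mm and height 101 mm. The lower flange rests on z = 0 and the three cylinders share a vertical axis.

C is a bookshelf 548 mm wide overall, 285 mm deep and 717 mm tall. The two sides are 28 mm thick vertical panels. 3 horizontal shelves of 25 mm thickness span between the inner faces of the sides; the lowest shelf sits on the floor and shelves are stacked with a clear vertical gap of 265 mm between each pair.

The spool is on top of the stool. The bookshelf is on the floor beside the stool on its −x side.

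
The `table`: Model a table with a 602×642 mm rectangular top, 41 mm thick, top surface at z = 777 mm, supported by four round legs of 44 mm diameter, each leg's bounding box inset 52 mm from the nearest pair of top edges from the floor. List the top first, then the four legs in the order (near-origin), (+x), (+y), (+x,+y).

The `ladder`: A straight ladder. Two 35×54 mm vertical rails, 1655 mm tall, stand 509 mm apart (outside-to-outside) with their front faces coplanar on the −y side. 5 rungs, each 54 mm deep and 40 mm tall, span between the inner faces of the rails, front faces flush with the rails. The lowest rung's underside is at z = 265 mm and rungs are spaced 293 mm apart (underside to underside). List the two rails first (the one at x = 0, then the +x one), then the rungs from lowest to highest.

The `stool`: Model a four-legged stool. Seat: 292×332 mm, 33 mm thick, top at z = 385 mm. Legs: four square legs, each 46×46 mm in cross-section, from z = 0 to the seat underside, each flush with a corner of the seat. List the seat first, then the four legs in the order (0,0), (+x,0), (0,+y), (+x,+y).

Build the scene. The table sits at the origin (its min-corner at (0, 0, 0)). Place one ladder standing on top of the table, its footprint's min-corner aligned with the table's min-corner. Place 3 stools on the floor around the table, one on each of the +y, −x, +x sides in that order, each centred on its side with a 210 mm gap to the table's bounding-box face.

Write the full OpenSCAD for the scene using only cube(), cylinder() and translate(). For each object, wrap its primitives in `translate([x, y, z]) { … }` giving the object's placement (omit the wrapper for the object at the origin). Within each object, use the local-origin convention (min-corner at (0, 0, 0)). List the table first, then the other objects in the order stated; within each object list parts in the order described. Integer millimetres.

translate([0, 0, 736]) cube([602, 642, 41]);
translate([74, 74, 0]) cylinder(h = 736, r = 22);
translate([528, 74, 0]) cylinder(h = 736, r = 22);
translate([74, 568, 0]) cylinder(h = 736, r = 22);
translate([528, 568, 0]) cylinder(h = 736, r = 22);
translate([0, 0, 777]) {
  cube([35, 54, 1655]);
  translate([474, 0, 0]) cube([35, 54, 1655]);
  translate([35, 0, 265]) cube([439, 54, 40]);
  translate([35, 0, 558]) cube([439, 54, 40]);
  translate([35, 0, 851]) cube([439, 54, 40]);
  translate([35, 0, 1144]) cube([439, 54, 40]);
  translate([35, 0, 1437]) cube([439, 54, 40]);
}
translate([155, 852, 0]) {
  translate([0, 0, 352]) cube([292, 332, 33]);
  cube([46, 46, 352]);
  translate([246, 0, 0]) cube([46, 46, 352]);
  translate([0, 286, 0]) cube([46, 46, 352]);
  translate([246, 286, 0]) cube([46, 46, 352]);
}
translate([-502, 155, 0]) {
  translate([0, 0, 352]) cube([292, 332, 33]);
  cube([46, 46, 352]);
  translate([246, 0, 0]) cube([46, 46, 352]);
  translate([0, 286, 0]) cube([46, 46, 352]);
  translate([246, 286, 0]) cube([46, 46, 352]);
}
translate([812, 155, 0]) {
  translate([0, 0, 352]) cube([292, 332, 33]);
  cube([46, 46, 352]);
  translate([246, 0, 0]) cube([46, 46, 352]);
  translate([0, 286, 0]) cube([46, 46, 352]);
  translate([246, 286, 0]) cube([46, 46, 352]);
}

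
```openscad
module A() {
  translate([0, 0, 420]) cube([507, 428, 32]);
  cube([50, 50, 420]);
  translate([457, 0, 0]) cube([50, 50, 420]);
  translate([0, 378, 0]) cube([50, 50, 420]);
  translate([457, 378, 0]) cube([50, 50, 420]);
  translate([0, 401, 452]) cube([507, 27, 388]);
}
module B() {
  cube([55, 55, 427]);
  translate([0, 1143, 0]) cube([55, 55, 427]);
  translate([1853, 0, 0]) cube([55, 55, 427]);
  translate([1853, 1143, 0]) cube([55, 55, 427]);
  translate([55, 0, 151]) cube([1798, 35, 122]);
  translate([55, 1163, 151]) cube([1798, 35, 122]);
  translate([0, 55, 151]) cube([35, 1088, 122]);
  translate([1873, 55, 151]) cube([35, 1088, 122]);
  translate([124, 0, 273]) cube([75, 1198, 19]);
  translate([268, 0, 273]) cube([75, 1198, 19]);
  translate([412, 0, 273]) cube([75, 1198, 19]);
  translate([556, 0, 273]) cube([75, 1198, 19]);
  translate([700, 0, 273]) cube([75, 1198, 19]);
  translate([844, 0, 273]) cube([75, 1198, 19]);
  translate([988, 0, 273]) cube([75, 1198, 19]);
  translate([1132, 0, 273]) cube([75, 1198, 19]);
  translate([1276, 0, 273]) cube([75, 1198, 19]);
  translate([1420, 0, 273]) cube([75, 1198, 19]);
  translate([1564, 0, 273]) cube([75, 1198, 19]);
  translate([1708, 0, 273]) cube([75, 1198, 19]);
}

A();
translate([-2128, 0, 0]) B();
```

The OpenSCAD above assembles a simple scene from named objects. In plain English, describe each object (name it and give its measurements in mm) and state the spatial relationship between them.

A is a chair. The seat is a 507×428×32 mm slab with its top at z = 452 mm, on four 50×50 mm corner legs (flush with the seat edges, standing on z = 0). A flat backrest 27 mm thick, 388 mm tall, spans the full seat width and rises from the seat top along its +y edge, rear face flush with the rear of the seat.

B is a bed frame 1908 mm long (x) by 1198 mm wide (y). Four 55×55 mm corner posts, 427 mm tall, at the corners of the footprint. Four rails of 35 mm thickness and 122 mm height run between adjacent posts with their undersides at z = 151 mm, their outer faces flush with the outside of the frame (the two x-running rails run between the posts' inner faces; the two y-running rails run between the posts' inner faces). 12 slats, each 75 mm wide (x) and 19 mm thick, lie across the top of the two x-running rails, running the full 1198 mm width of the frame in y; the slats are evenly spaced along x between the inner faces of the end posts with equal gaps (rounded down to the nearest mm) at the −x end and between each pair — any rounding remainder accumulates at the +x end.

The bed frame is on the floor beside the chair on its −x side.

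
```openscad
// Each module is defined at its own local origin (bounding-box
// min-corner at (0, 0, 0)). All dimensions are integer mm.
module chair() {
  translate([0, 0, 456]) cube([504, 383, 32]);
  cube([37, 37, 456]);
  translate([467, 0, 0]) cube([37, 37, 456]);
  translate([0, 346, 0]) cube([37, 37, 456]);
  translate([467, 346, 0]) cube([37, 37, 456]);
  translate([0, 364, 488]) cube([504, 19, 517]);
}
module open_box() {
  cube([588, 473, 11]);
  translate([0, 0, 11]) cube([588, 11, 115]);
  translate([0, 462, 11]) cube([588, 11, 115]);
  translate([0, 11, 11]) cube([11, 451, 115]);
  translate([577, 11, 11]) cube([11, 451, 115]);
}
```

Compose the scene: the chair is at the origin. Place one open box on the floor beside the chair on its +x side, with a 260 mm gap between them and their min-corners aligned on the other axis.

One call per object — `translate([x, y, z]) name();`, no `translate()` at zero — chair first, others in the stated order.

chair();
translate([764, 0, 0]) open_box();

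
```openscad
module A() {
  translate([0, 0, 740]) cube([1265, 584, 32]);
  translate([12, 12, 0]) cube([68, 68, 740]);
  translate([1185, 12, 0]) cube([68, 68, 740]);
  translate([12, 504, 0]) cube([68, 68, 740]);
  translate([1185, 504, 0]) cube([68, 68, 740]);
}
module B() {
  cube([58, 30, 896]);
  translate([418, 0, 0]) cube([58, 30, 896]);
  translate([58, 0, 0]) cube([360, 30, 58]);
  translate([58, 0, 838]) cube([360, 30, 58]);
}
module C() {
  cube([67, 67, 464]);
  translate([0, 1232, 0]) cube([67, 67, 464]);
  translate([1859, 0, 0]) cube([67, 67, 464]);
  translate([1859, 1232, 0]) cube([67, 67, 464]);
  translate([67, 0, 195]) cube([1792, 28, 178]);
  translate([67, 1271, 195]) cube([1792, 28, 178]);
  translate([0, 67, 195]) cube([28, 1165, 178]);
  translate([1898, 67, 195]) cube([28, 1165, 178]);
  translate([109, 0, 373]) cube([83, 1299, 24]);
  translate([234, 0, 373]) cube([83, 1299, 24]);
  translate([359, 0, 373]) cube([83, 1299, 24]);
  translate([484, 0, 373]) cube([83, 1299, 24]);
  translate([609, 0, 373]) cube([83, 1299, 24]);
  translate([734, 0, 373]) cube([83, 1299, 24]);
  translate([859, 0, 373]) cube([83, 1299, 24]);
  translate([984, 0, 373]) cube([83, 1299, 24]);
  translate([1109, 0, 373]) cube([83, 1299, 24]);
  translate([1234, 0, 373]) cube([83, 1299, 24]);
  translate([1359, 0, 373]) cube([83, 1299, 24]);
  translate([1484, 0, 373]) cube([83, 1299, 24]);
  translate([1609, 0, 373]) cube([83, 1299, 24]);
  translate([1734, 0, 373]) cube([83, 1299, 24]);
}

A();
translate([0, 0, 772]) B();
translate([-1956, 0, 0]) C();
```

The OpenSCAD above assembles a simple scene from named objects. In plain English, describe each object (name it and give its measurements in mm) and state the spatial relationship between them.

A is a rectangular dining table. The top is 1265×584×32 mm with its upper surface at z = 772 mm. It stands on four 68×68 mm square legs, each inset 12 mm from the nearest pair of top edges, running from the floor to the underside of the top.

B is a picture frame with a 360×780 mm rectangular opening (x by z) and a uniform 58 mm border on every side. Frame depth is 30 mm along y. It is built from two vertical stiles running the full outside height and two horizontal rails spanning the gap between the stiles.

C is a bed frame 1926 mm long (x) by 1299 mm wide (y). Four 67×67 mm corner posts, 464 mm tall, at the corners of the footprint. Four rails of 28 mm thickness and 178 mm height run between adjacent posts with their undersides at z = 195 mm, their outer faces flush with the outside of the frame (the two x-running rails run between the posts' inner faces; the two y-running rails run between the posts' inner faces). 14 slats, each 83 mm wide (x) and 24 mm thick, lie across the top of the two x-running rails, running the full 1299 mm width of the frame in y; the slats are evenly spaced along x between the inner faces of the end posts with equal gaps (rounded down to the nearest mm) at the −x end and between each pair — any rounding remainder accumulates at the +x end.

The picture frame is on top of the table. The bed frame is on the floor beside the table on its −x side.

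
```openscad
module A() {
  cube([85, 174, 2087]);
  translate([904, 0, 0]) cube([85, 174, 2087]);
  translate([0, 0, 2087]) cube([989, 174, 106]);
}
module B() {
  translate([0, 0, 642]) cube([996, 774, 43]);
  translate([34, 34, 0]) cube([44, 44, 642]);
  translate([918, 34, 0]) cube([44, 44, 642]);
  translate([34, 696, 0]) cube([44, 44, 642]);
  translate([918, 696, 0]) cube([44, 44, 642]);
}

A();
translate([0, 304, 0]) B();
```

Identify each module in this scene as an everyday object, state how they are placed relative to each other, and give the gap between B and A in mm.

The table's nearest face is 130 mm from the door frame's +y face.

A is a door frame. B is a table. The table is on the floor beside the door frame on its +y side. The gap between the table and the door frame is 130 mm.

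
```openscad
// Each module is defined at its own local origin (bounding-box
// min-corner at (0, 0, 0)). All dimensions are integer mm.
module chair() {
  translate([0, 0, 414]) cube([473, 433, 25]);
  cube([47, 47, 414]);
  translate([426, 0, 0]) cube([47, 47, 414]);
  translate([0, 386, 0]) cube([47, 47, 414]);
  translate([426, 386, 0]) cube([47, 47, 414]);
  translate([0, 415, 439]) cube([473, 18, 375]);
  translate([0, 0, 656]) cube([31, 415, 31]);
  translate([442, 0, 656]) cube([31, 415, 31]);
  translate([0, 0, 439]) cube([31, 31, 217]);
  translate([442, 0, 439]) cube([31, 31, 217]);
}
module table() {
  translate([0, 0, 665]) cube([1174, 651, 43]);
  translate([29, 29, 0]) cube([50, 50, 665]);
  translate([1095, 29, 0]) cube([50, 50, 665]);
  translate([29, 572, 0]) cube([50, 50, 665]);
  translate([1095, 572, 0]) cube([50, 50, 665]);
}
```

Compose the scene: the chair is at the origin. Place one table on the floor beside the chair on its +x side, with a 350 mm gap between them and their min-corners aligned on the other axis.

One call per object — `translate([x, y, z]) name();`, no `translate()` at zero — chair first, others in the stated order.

chair();
translate([823, 0, 0]) table();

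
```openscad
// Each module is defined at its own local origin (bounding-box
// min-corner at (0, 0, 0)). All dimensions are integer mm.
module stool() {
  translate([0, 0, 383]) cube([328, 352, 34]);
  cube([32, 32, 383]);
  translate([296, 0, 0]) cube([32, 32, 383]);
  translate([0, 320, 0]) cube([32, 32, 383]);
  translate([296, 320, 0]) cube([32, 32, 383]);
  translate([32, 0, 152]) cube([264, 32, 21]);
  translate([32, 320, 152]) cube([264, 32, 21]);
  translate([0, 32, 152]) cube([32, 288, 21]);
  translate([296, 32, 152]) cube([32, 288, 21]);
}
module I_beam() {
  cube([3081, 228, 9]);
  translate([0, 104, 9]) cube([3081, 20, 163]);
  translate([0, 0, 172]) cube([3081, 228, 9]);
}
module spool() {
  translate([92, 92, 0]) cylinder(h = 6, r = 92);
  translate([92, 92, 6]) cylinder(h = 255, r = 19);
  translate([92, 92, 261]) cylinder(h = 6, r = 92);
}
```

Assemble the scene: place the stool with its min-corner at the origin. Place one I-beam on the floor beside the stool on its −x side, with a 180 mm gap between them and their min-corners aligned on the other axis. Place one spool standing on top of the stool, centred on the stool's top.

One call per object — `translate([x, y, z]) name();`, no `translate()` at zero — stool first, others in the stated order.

stool();
translate([-3261, 0, 0]) I_beam();
translate([72, 84, 417]) spool();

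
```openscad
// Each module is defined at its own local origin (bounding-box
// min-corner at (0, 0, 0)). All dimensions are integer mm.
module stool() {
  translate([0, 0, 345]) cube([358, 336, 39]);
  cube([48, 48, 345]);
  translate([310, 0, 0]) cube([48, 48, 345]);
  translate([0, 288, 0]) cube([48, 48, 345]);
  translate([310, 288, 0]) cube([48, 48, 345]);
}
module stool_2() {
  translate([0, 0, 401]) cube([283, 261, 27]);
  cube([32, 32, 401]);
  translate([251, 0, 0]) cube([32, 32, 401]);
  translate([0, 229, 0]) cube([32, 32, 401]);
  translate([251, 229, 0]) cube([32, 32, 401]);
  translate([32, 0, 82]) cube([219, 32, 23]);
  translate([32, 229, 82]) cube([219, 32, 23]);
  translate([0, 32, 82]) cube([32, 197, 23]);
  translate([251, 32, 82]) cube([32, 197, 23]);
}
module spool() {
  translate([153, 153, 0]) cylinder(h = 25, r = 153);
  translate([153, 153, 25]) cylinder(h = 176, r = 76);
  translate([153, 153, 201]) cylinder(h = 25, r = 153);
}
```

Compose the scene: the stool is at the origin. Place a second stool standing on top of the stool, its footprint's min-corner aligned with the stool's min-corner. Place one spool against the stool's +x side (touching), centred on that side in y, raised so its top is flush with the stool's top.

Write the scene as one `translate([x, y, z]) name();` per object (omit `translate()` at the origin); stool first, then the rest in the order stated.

stool();
translate([0, 0, 384]) stool_2();
translate([358, 15, 158]) spool();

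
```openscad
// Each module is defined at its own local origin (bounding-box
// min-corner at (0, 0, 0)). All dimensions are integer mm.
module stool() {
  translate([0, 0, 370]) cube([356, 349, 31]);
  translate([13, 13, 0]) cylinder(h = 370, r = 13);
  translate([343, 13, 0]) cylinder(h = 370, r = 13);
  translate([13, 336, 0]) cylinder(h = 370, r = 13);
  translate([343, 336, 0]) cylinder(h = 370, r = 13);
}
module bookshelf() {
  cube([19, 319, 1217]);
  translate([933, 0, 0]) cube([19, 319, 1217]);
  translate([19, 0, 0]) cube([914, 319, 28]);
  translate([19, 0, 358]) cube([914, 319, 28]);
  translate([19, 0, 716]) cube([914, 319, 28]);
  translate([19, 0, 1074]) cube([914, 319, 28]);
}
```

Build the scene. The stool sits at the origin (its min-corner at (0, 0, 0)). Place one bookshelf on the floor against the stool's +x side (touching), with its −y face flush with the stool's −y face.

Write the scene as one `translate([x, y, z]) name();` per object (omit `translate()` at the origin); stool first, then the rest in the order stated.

stool();
translate([356, 0, 0]) bookshelf();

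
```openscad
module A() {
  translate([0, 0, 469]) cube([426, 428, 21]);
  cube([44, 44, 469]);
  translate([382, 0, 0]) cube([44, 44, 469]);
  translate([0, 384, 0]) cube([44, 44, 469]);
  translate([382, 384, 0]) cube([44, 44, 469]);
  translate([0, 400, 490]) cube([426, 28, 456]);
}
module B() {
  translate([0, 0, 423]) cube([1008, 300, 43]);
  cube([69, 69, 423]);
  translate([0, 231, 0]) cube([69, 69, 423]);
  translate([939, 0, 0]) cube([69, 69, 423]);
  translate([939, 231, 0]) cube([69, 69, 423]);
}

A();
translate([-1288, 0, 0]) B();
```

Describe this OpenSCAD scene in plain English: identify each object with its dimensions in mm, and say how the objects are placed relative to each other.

A is a chair. The seat is a 426×428×21 mm slab with its top at z = 490 mm, on four 44×44 mm corner legs (flush with the seat edges, standing on z = 0). A flat backrest 28 mm thick, 456 mm tall, spans the full seat width and rises from the seat top along its +y edge, rear face flush with the rear of the seat.

B is a bench: a 1008×300 mm seat slab, 43 mm thick, top at z = 466 mm, on four 69×69 mm square legs flush with the seat corners and standing on z = 0.

The bench is on the floor beside the chair on its −x side.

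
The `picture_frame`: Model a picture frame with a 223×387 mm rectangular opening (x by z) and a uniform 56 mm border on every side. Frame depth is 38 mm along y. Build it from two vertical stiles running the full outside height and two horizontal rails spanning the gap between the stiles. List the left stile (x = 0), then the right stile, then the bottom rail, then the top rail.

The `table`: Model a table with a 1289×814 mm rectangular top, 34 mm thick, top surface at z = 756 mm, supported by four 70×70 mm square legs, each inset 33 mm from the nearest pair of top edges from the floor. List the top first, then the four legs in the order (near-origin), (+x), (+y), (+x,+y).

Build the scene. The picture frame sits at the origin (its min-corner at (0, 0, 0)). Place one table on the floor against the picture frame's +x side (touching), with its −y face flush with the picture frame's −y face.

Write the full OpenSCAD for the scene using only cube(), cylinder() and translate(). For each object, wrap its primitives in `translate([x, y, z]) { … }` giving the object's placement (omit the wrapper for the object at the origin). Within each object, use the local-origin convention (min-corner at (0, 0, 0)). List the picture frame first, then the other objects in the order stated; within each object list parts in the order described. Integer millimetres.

cube([56, 38, 499]);
translate([279, 0, 0]) cube([56, 38, 499]);
translate([56, 0, 0]) cube([223, 38, 56]);
translate([56, 0, 443]) cube([223, 38, 56]);
translate([335, 0, 0]) {
  translate([0, 0, 722]) cube([1289, 814, 34]);
  translate([33, 33, 0]) cube([70, 70, 722]);
  translate([1186, 33, 0]) cube([70, 70, 722]);
  translate([33, 711, 0]) cube([70, 70, 722]);
  translate([1186, 711, 0]) cube([70, 70, 722]);
}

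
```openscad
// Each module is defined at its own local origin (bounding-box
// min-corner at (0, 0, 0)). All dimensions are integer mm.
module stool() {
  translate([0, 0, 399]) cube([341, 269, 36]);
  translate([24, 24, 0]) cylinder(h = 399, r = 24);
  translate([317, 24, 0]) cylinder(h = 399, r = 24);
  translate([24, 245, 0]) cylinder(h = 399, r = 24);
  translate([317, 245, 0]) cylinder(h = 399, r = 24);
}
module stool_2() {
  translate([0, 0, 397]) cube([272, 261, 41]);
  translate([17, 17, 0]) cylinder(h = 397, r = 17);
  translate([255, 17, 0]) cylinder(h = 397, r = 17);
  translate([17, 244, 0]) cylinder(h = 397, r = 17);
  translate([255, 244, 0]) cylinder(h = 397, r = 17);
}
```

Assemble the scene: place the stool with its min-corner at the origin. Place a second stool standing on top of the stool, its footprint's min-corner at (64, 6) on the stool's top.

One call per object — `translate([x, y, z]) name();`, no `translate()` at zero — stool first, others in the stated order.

stool();
translate([64, 6, 435]) stool_2();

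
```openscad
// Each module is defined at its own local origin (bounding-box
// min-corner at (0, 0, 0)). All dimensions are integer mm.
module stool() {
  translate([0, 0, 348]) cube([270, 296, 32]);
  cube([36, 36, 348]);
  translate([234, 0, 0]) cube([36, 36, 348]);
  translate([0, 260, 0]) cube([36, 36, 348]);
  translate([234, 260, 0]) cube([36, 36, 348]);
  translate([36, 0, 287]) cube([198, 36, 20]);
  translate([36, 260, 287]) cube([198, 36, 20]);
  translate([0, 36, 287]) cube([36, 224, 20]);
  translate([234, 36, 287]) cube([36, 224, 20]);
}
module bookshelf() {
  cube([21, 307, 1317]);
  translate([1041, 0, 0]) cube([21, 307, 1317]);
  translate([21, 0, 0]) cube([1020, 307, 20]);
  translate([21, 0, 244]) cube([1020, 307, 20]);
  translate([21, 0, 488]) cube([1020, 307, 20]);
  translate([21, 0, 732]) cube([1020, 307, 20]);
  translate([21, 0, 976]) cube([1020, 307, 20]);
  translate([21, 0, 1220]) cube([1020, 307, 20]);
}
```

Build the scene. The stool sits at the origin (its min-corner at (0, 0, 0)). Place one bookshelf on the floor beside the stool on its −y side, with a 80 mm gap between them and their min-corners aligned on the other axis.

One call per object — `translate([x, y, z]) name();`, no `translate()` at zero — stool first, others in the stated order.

stool();
translate([0, -387, 0]) bookshelf();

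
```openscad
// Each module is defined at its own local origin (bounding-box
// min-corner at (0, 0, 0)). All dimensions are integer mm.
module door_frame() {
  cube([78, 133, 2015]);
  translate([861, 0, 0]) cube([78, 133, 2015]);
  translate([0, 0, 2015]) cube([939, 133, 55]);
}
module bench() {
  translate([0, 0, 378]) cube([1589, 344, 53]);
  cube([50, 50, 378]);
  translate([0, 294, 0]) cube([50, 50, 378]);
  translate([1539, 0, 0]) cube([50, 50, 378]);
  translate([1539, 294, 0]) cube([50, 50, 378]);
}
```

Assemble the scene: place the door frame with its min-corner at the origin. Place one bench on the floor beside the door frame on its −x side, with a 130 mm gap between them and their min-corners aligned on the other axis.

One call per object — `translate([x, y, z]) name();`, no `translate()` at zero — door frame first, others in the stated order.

door_frame();
translate([-1719, 0, 0]) bench();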